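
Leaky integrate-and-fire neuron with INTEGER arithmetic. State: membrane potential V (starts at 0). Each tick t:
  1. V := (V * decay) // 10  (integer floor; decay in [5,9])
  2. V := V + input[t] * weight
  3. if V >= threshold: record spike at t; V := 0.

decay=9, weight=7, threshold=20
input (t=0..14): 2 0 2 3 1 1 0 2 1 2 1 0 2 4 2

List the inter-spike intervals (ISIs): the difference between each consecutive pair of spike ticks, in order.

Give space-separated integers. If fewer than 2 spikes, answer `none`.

t=0: input=2 -> V=14
t=1: input=0 -> V=12
t=2: input=2 -> V=0 FIRE
t=3: input=3 -> V=0 FIRE
t=4: input=1 -> V=7
t=5: input=1 -> V=13
t=6: input=0 -> V=11
t=7: input=2 -> V=0 FIRE
t=8: input=1 -> V=7
t=9: input=2 -> V=0 FIRE
t=10: input=1 -> V=7
t=11: input=0 -> V=6
t=12: input=2 -> V=19
t=13: input=4 -> V=0 FIRE
t=14: input=2 -> V=14

Answer: 1 4 2 4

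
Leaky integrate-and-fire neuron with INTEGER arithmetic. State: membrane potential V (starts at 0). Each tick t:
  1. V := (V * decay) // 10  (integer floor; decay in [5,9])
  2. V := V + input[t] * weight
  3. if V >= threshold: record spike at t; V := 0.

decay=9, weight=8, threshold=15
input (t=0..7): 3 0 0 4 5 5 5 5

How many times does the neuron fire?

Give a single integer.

Answer: 6

Derivation:
t=0: input=3 -> V=0 FIRE
t=1: input=0 -> V=0
t=2: input=0 -> V=0
t=3: input=4 -> V=0 FIRE
t=4: input=5 -> V=0 FIRE
t=5: input=5 -> V=0 FIRE
t=6: input=5 -> V=0 FIRE
t=7: input=5 -> V=0 FIRE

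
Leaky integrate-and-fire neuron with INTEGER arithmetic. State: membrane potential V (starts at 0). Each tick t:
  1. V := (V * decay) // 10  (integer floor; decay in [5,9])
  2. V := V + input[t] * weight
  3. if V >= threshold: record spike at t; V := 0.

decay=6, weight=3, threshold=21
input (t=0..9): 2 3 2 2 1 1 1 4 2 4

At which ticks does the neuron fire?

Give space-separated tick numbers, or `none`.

t=0: input=2 -> V=6
t=1: input=3 -> V=12
t=2: input=2 -> V=13
t=3: input=2 -> V=13
t=4: input=1 -> V=10
t=5: input=1 -> V=9
t=6: input=1 -> V=8
t=7: input=4 -> V=16
t=8: input=2 -> V=15
t=9: input=4 -> V=0 FIRE

Answer: 9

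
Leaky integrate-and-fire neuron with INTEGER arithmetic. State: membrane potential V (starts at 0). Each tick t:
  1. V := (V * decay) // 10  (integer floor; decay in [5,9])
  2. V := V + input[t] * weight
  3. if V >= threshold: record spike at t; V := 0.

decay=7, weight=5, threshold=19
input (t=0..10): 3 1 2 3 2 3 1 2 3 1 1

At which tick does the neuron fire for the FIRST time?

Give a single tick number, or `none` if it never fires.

t=0: input=3 -> V=15
t=1: input=1 -> V=15
t=2: input=2 -> V=0 FIRE
t=3: input=3 -> V=15
t=4: input=2 -> V=0 FIRE
t=5: input=3 -> V=15
t=6: input=1 -> V=15
t=7: input=2 -> V=0 FIRE
t=8: input=3 -> V=15
t=9: input=1 -> V=15
t=10: input=1 -> V=15

Answer: 2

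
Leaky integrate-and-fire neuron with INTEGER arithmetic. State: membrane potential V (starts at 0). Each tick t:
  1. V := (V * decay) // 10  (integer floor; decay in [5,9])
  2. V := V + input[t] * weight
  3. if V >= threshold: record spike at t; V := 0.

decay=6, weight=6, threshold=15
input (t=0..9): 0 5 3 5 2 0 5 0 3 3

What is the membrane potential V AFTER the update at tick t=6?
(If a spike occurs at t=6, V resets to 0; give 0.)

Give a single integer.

t=0: input=0 -> V=0
t=1: input=5 -> V=0 FIRE
t=2: input=3 -> V=0 FIRE
t=3: input=5 -> V=0 FIRE
t=4: input=2 -> V=12
t=5: input=0 -> V=7
t=6: input=5 -> V=0 FIRE
t=7: input=0 -> V=0
t=8: input=3 -> V=0 FIRE
t=9: input=3 -> V=0 FIRE

Answer: 0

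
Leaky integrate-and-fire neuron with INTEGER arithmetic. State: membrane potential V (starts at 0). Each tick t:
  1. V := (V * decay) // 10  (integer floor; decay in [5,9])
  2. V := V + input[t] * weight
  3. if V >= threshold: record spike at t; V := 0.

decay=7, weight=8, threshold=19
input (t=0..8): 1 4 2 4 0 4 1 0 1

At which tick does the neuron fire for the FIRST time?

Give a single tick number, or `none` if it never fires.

t=0: input=1 -> V=8
t=1: input=4 -> V=0 FIRE
t=2: input=2 -> V=16
t=3: input=4 -> V=0 FIRE
t=4: input=0 -> V=0
t=5: input=4 -> V=0 FIRE
t=6: input=1 -> V=8
t=7: input=0 -> V=5
t=8: input=1 -> V=11

Answer: 1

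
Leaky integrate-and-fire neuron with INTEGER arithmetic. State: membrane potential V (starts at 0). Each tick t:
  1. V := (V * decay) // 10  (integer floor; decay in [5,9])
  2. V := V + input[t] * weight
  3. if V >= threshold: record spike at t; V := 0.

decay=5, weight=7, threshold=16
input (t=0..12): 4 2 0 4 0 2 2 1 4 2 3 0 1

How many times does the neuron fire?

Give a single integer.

Answer: 5

Derivation:
t=0: input=4 -> V=0 FIRE
t=1: input=2 -> V=14
t=2: input=0 -> V=7
t=3: input=4 -> V=0 FIRE
t=4: input=0 -> V=0
t=5: input=2 -> V=14
t=6: input=2 -> V=0 FIRE
t=7: input=1 -> V=7
t=8: input=4 -> V=0 FIRE
t=9: input=2 -> V=14
t=10: input=3 -> V=0 FIRE
t=11: input=0 -> V=0
t=12: input=1 -> V=7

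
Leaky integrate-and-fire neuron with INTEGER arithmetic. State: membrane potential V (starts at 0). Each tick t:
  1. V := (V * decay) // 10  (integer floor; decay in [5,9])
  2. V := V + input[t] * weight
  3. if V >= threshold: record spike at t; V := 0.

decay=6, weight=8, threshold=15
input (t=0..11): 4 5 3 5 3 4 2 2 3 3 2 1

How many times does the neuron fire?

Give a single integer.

Answer: 11

Derivation:
t=0: input=4 -> V=0 FIRE
t=1: input=5 -> V=0 FIRE
t=2: input=3 -> V=0 FIRE
t=3: input=5 -> V=0 FIRE
t=4: input=3 -> V=0 FIRE
t=5: input=4 -> V=0 FIRE
t=6: input=2 -> V=0 FIRE
t=7: input=2 -> V=0 FIRE
t=8: input=3 -> V=0 FIRE
t=9: input=3 -> V=0 FIRE
t=10: input=2 -> V=0 FIRE
t=11: input=1 -> V=8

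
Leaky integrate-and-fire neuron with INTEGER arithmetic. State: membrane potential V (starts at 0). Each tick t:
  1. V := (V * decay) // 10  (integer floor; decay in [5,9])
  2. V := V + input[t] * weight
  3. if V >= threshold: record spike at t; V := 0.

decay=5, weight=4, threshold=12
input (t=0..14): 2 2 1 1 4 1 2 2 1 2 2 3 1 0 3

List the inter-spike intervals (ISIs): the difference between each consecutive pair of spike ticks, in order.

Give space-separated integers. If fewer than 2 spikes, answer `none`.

Answer: 3 3 3 1 3

Derivation:
t=0: input=2 -> V=8
t=1: input=2 -> V=0 FIRE
t=2: input=1 -> V=4
t=3: input=1 -> V=6
t=4: input=4 -> V=0 FIRE
t=5: input=1 -> V=4
t=6: input=2 -> V=10
t=7: input=2 -> V=0 FIRE
t=8: input=1 -> V=4
t=9: input=2 -> V=10
t=10: input=2 -> V=0 FIRE
t=11: input=3 -> V=0 FIRE
t=12: input=1 -> V=4
t=13: input=0 -> V=2
t=14: input=3 -> V=0 FIRE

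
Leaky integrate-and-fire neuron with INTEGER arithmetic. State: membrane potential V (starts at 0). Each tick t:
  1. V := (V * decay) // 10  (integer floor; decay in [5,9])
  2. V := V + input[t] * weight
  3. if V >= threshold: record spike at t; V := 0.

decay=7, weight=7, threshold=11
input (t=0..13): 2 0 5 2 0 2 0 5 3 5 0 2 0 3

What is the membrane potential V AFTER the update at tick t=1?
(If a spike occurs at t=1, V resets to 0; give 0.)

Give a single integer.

Answer: 0

Derivation:
t=0: input=2 -> V=0 FIRE
t=1: input=0 -> V=0
t=2: input=5 -> V=0 FIRE
t=3: input=2 -> V=0 FIRE
t=4: input=0 -> V=0
t=5: input=2 -> V=0 FIRE
t=6: input=0 -> V=0
t=7: input=5 -> V=0 FIRE
t=8: input=3 -> V=0 FIRE
t=9: input=5 -> V=0 FIRE
t=10: input=0 -> V=0
t=11: input=2 -> V=0 FIRE
t=12: input=0 -> V=0
t=13: input=3 -> V=0 FIRE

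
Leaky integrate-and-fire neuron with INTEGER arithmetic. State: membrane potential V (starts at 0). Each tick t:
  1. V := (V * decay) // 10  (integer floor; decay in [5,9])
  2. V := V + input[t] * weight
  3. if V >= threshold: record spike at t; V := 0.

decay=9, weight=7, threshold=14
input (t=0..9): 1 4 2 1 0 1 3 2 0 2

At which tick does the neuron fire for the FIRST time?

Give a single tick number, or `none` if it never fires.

Answer: 1

Derivation:
t=0: input=1 -> V=7
t=1: input=4 -> V=0 FIRE
t=2: input=2 -> V=0 FIRE
t=3: input=1 -> V=7
t=4: input=0 -> V=6
t=5: input=1 -> V=12
t=6: input=3 -> V=0 FIRE
t=7: input=2 -> V=0 FIRE
t=8: input=0 -> V=0
t=9: input=2 -> V=0 FIRE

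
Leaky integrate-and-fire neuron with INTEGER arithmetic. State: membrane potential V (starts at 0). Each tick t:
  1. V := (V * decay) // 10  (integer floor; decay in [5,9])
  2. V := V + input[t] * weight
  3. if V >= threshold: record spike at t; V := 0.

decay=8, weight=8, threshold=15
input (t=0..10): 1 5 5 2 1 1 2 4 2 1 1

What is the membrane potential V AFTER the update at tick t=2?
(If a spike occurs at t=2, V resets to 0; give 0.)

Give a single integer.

t=0: input=1 -> V=8
t=1: input=5 -> V=0 FIRE
t=2: input=5 -> V=0 FIRE
t=3: input=2 -> V=0 FIRE
t=4: input=1 -> V=8
t=5: input=1 -> V=14
t=6: input=2 -> V=0 FIRE
t=7: input=4 -> V=0 FIRE
t=8: input=2 -> V=0 FIRE
t=9: input=1 -> V=8
t=10: input=1 -> V=14

Answer: 0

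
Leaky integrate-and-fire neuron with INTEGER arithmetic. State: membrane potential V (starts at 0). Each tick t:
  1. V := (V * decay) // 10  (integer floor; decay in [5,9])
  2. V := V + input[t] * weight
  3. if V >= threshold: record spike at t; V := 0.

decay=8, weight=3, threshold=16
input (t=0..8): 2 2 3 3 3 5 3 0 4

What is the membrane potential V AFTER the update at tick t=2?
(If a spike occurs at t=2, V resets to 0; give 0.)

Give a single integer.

t=0: input=2 -> V=6
t=1: input=2 -> V=10
t=2: input=3 -> V=0 FIRE
t=3: input=3 -> V=9
t=4: input=3 -> V=0 FIRE
t=5: input=5 -> V=15
t=6: input=3 -> V=0 FIRE
t=7: input=0 -> V=0
t=8: input=4 -> V=12

Answer: 0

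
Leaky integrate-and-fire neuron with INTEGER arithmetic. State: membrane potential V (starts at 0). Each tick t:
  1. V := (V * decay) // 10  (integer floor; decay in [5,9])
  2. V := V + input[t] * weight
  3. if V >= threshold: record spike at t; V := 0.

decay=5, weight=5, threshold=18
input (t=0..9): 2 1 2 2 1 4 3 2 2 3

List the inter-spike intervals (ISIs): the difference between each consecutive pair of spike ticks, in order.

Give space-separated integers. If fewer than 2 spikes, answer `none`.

t=0: input=2 -> V=10
t=1: input=1 -> V=10
t=2: input=2 -> V=15
t=3: input=2 -> V=17
t=4: input=1 -> V=13
t=5: input=4 -> V=0 FIRE
t=6: input=3 -> V=15
t=7: input=2 -> V=17
t=8: input=2 -> V=0 FIRE
t=9: input=3 -> V=15

Answer: 3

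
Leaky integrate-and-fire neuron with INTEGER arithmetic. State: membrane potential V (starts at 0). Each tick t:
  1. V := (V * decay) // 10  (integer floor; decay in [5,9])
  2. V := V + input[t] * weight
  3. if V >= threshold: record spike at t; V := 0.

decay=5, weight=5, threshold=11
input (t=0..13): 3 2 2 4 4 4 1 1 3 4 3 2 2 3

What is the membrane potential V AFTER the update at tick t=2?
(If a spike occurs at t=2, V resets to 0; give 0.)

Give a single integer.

Answer: 0

Derivation:
t=0: input=3 -> V=0 FIRE
t=1: input=2 -> V=10
t=2: input=2 -> V=0 FIRE
t=3: input=4 -> V=0 FIRE
t=4: input=4 -> V=0 FIRE
t=5: input=4 -> V=0 FIRE
t=6: input=1 -> V=5
t=7: input=1 -> V=7
t=8: input=3 -> V=0 FIRE
t=9: input=4 -> V=0 FIRE
t=10: input=3 -> V=0 FIRE
t=11: input=2 -> V=10
t=12: input=2 -> V=0 FIRE
t=13: input=3 -> V=0 FIRE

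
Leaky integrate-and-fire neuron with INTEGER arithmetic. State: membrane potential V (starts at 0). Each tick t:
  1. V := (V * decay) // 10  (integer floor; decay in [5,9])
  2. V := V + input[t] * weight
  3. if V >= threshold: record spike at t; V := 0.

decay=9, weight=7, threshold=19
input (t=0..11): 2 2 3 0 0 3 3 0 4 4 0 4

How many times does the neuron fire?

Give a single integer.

Answer: 7

Derivation:
t=0: input=2 -> V=14
t=1: input=2 -> V=0 FIRE
t=2: input=3 -> V=0 FIRE
t=3: input=0 -> V=0
t=4: input=0 -> V=0
t=5: input=3 -> V=0 FIRE
t=6: input=3 -> V=0 FIRE
t=7: input=0 -> V=0
t=8: input=4 -> V=0 FIRE
t=9: input=4 -> V=0 FIRE
t=10: input=0 -> V=0
t=11: input=4 -> V=0 FIRE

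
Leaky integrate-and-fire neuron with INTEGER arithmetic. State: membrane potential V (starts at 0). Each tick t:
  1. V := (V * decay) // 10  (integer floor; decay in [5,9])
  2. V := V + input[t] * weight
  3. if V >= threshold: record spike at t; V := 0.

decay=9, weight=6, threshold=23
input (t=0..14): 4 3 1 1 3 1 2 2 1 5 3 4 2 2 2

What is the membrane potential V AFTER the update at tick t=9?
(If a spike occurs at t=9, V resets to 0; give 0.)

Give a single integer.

Answer: 0

Derivation:
t=0: input=4 -> V=0 FIRE
t=1: input=3 -> V=18
t=2: input=1 -> V=22
t=3: input=1 -> V=0 FIRE
t=4: input=3 -> V=18
t=5: input=1 -> V=22
t=6: input=2 -> V=0 FIRE
t=7: input=2 -> V=12
t=8: input=1 -> V=16
t=9: input=5 -> V=0 FIRE
t=10: input=3 -> V=18
t=11: input=4 -> V=0 FIRE
t=12: input=2 -> V=12
t=13: input=2 -> V=22
t=14: input=2 -> V=0 FIRE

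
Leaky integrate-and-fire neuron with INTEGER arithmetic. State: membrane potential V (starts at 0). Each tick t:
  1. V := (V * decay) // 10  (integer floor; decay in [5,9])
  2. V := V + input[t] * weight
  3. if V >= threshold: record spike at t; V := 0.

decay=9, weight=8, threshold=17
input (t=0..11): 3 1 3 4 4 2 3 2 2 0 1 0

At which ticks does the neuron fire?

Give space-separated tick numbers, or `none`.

t=0: input=3 -> V=0 FIRE
t=1: input=1 -> V=8
t=2: input=3 -> V=0 FIRE
t=3: input=4 -> V=0 FIRE
t=4: input=4 -> V=0 FIRE
t=5: input=2 -> V=16
t=6: input=3 -> V=0 FIRE
t=7: input=2 -> V=16
t=8: input=2 -> V=0 FIRE
t=9: input=0 -> V=0
t=10: input=1 -> V=8
t=11: input=0 -> V=7

Answer: 0 2 3 4 6 8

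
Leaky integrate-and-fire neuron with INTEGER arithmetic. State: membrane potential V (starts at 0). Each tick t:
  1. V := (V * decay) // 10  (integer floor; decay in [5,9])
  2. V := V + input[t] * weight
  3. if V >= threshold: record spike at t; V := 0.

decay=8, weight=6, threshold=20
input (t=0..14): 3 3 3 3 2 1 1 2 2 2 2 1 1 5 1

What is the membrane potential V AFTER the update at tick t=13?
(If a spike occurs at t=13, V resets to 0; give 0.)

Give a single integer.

Answer: 0

Derivation:
t=0: input=3 -> V=18
t=1: input=3 -> V=0 FIRE
t=2: input=3 -> V=18
t=3: input=3 -> V=0 FIRE
t=4: input=2 -> V=12
t=5: input=1 -> V=15
t=6: input=1 -> V=18
t=7: input=2 -> V=0 FIRE
t=8: input=2 -> V=12
t=9: input=2 -> V=0 FIRE
t=10: input=2 -> V=12
t=11: input=1 -> V=15
t=12: input=1 -> V=18
t=13: input=5 -> V=0 FIRE
t=14: input=1 -> V=6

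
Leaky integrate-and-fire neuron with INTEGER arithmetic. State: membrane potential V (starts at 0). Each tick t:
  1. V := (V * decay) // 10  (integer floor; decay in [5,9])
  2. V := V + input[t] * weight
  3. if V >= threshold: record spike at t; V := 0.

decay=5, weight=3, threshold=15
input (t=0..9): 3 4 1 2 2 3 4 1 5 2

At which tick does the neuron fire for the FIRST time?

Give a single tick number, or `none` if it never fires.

t=0: input=3 -> V=9
t=1: input=4 -> V=0 FIRE
t=2: input=1 -> V=3
t=3: input=2 -> V=7
t=4: input=2 -> V=9
t=5: input=3 -> V=13
t=6: input=4 -> V=0 FIRE
t=7: input=1 -> V=3
t=8: input=5 -> V=0 FIRE
t=9: input=2 -> V=6

Answer: 1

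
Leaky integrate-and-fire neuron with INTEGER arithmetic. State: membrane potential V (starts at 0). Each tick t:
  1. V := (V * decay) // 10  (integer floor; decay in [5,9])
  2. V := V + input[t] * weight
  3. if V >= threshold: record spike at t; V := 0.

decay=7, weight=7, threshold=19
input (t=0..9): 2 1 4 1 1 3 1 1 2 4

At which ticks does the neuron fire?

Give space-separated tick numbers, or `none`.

t=0: input=2 -> V=14
t=1: input=1 -> V=16
t=2: input=4 -> V=0 FIRE
t=3: input=1 -> V=7
t=4: input=1 -> V=11
t=5: input=3 -> V=0 FIRE
t=6: input=1 -> V=7
t=7: input=1 -> V=11
t=8: input=2 -> V=0 FIRE
t=9: input=4 -> V=0 FIRE

Answer: 2 5 8 9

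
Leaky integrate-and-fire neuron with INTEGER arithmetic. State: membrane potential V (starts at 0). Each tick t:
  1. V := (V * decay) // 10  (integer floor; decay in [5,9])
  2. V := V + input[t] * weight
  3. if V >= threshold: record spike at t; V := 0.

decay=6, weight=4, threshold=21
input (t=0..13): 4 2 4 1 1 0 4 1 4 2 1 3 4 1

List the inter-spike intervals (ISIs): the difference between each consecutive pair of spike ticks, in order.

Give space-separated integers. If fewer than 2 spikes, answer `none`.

Answer: 6 4

Derivation:
t=0: input=4 -> V=16
t=1: input=2 -> V=17
t=2: input=4 -> V=0 FIRE
t=3: input=1 -> V=4
t=4: input=1 -> V=6
t=5: input=0 -> V=3
t=6: input=4 -> V=17
t=7: input=1 -> V=14
t=8: input=4 -> V=0 FIRE
t=9: input=2 -> V=8
t=10: input=1 -> V=8
t=11: input=3 -> V=16
t=12: input=4 -> V=0 FIRE
t=13: input=1 -> V=4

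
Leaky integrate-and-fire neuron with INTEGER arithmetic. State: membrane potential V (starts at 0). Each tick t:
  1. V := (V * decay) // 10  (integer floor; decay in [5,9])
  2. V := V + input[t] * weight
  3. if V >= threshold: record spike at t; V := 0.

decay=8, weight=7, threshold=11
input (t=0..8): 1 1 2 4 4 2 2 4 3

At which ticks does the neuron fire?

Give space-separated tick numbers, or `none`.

t=0: input=1 -> V=7
t=1: input=1 -> V=0 FIRE
t=2: input=2 -> V=0 FIRE
t=3: input=4 -> V=0 FIRE
t=4: input=4 -> V=0 FIRE
t=5: input=2 -> V=0 FIRE
t=6: input=2 -> V=0 FIRE
t=7: input=4 -> V=0 FIRE
t=8: input=3 -> V=0 FIRE

Answer: 1 2 3 4 5 6 7 8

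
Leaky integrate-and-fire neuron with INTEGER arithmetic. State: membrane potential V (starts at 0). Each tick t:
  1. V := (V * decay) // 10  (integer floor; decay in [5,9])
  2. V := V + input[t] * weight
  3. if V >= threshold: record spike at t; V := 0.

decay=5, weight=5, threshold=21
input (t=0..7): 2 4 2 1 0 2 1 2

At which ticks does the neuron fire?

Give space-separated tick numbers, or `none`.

t=0: input=2 -> V=10
t=1: input=4 -> V=0 FIRE
t=2: input=2 -> V=10
t=3: input=1 -> V=10
t=4: input=0 -> V=5
t=5: input=2 -> V=12
t=6: input=1 -> V=11
t=7: input=2 -> V=15

Answer: 1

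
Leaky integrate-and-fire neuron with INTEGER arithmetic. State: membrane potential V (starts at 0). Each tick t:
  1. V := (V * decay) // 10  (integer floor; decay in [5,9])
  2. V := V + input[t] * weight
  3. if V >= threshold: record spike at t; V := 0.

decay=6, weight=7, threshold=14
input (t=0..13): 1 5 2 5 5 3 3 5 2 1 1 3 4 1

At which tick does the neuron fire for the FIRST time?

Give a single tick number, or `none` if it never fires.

Answer: 1

Derivation:
t=0: input=1 -> V=7
t=1: input=5 -> V=0 FIRE
t=2: input=2 -> V=0 FIRE
t=3: input=5 -> V=0 FIRE
t=4: input=5 -> V=0 FIRE
t=5: input=3 -> V=0 FIRE
t=6: input=3 -> V=0 FIRE
t=7: input=5 -> V=0 FIRE
t=8: input=2 -> V=0 FIRE
t=9: input=1 -> V=7
t=10: input=1 -> V=11
t=11: input=3 -> V=0 FIRE
t=12: input=4 -> V=0 FIRE
t=13: input=1 -> V=7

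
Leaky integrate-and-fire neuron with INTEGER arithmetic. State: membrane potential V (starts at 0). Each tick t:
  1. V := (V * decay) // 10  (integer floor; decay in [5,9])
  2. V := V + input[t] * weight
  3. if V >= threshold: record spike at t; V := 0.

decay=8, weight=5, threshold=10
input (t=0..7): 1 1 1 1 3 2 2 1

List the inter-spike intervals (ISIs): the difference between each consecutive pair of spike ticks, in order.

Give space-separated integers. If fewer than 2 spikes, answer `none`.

Answer: 2 1 1

Derivation:
t=0: input=1 -> V=5
t=1: input=1 -> V=9
t=2: input=1 -> V=0 FIRE
t=3: input=1 -> V=5
t=4: input=3 -> V=0 FIRE
t=5: input=2 -> V=0 FIRE
t=6: input=2 -> V=0 FIRE
t=7: input=1 -> V=5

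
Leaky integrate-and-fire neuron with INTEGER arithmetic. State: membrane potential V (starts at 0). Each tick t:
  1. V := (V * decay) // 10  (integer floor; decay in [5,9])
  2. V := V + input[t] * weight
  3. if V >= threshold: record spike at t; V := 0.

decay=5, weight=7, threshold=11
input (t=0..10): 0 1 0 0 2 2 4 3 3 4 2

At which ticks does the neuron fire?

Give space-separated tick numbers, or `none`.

t=0: input=0 -> V=0
t=1: input=1 -> V=7
t=2: input=0 -> V=3
t=3: input=0 -> V=1
t=4: input=2 -> V=0 FIRE
t=5: input=2 -> V=0 FIRE
t=6: input=4 -> V=0 FIRE
t=7: input=3 -> V=0 FIRE
t=8: input=3 -> V=0 FIRE
t=9: input=4 -> V=0 FIRE
t=10: input=2 -> V=0 FIRE

Answer: 4 5 6 7 8 9 10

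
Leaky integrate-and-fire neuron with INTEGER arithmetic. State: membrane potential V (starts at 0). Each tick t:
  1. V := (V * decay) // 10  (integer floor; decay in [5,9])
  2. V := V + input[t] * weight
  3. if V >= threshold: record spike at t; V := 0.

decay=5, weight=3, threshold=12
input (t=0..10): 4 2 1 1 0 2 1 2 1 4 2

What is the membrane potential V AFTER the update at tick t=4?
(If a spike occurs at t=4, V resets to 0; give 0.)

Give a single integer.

t=0: input=4 -> V=0 FIRE
t=1: input=2 -> V=6
t=2: input=1 -> V=6
t=3: input=1 -> V=6
t=4: input=0 -> V=3
t=5: input=2 -> V=7
t=6: input=1 -> V=6
t=7: input=2 -> V=9
t=8: input=1 -> V=7
t=9: input=4 -> V=0 FIRE
t=10: input=2 -> V=6

Answer: 3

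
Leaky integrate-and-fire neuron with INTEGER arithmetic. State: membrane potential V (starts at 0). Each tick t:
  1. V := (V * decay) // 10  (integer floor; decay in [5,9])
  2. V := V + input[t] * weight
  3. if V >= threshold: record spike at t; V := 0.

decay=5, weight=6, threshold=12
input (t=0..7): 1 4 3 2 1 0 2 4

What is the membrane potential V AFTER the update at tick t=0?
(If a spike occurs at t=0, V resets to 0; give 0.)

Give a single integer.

Answer: 6

Derivation:
t=0: input=1 -> V=6
t=1: input=4 -> V=0 FIRE
t=2: input=3 -> V=0 FIRE
t=3: input=2 -> V=0 FIRE
t=4: input=1 -> V=6
t=5: input=0 -> V=3
t=6: input=2 -> V=0 FIRE
t=7: input=4 -> V=0 FIRE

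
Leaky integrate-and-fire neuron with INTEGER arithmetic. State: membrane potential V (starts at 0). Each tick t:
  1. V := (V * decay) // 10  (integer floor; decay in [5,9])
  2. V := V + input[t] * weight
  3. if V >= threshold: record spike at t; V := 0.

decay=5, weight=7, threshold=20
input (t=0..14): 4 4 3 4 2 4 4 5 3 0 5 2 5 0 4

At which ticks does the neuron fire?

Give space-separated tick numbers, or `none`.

Answer: 0 1 2 3 5 6 7 8 10 12 14

Derivation:
t=0: input=4 -> V=0 FIRE
t=1: input=4 -> V=0 FIRE
t=2: input=3 -> V=0 FIRE
t=3: input=4 -> V=0 FIRE
t=4: input=2 -> V=14
t=5: input=4 -> V=0 FIRE
t=6: input=4 -> V=0 FIRE
t=7: input=5 -> V=0 FIRE
t=8: input=3 -> V=0 FIRE
t=9: input=0 -> V=0
t=10: input=5 -> V=0 FIRE
t=11: input=2 -> V=14
t=12: input=5 -> V=0 FIRE
t=13: input=0 -> V=0
t=14: input=4 -> V=0 FIRE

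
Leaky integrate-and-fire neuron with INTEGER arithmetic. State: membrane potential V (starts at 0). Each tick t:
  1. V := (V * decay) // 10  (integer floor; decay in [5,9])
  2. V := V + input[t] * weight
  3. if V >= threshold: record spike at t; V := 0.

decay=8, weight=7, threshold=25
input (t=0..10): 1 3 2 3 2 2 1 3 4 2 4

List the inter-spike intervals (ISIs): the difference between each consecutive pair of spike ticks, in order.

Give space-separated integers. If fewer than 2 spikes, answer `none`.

Answer: 2 2 2 1 2

Derivation:
t=0: input=1 -> V=7
t=1: input=3 -> V=0 FIRE
t=2: input=2 -> V=14
t=3: input=3 -> V=0 FIRE
t=4: input=2 -> V=14
t=5: input=2 -> V=0 FIRE
t=6: input=1 -> V=7
t=7: input=3 -> V=0 FIRE
t=8: input=4 -> V=0 FIRE
t=9: input=2 -> V=14
t=10: input=4 -> V=0 FIRE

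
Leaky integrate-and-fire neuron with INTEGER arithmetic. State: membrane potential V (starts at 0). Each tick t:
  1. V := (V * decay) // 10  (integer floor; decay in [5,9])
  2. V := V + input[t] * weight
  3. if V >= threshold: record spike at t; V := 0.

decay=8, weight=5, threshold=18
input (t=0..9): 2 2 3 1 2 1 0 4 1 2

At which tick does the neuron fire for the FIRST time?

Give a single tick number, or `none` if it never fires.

Answer: 1

Derivation:
t=0: input=2 -> V=10
t=1: input=2 -> V=0 FIRE
t=2: input=3 -> V=15
t=3: input=1 -> V=17
t=4: input=2 -> V=0 FIRE
t=5: input=1 -> V=5
t=6: input=0 -> V=4
t=7: input=4 -> V=0 FIRE
t=8: input=1 -> V=5
t=9: input=2 -> V=14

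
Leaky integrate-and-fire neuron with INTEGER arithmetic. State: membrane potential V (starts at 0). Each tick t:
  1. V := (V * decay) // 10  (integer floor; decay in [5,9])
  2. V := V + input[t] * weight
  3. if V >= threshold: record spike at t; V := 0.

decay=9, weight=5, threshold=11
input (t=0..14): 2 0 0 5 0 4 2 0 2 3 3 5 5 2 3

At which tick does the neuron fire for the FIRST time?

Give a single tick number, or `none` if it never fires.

Answer: 3

Derivation:
t=0: input=2 -> V=10
t=1: input=0 -> V=9
t=2: input=0 -> V=8
t=3: input=5 -> V=0 FIRE
t=4: input=0 -> V=0
t=5: input=4 -> V=0 FIRE
t=6: input=2 -> V=10
t=7: input=0 -> V=9
t=8: input=2 -> V=0 FIRE
t=9: input=3 -> V=0 FIRE
t=10: input=3 -> V=0 FIRE
t=11: input=5 -> V=0 FIRE
t=12: input=5 -> V=0 FIRE
t=13: input=2 -> V=10
t=14: input=3 -> V=0 FIRE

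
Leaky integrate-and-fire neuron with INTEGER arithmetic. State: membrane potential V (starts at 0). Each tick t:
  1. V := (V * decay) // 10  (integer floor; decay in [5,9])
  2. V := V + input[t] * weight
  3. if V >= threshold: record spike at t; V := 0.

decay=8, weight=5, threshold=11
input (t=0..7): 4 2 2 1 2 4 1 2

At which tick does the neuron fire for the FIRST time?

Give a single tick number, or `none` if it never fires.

Answer: 0

Derivation:
t=0: input=4 -> V=0 FIRE
t=1: input=2 -> V=10
t=2: input=2 -> V=0 FIRE
t=3: input=1 -> V=5
t=4: input=2 -> V=0 FIRE
t=5: input=4 -> V=0 FIRE
t=6: input=1 -> V=5
t=7: input=2 -> V=0 FIRE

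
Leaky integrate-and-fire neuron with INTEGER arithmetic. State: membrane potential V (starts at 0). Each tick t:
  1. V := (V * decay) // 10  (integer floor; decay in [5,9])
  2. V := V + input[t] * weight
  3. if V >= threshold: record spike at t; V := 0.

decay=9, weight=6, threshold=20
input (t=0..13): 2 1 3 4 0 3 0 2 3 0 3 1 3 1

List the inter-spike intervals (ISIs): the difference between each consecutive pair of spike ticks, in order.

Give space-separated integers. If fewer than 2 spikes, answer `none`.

t=0: input=2 -> V=12
t=1: input=1 -> V=16
t=2: input=3 -> V=0 FIRE
t=3: input=4 -> V=0 FIRE
t=4: input=0 -> V=0
t=5: input=3 -> V=18
t=6: input=0 -> V=16
t=7: input=2 -> V=0 FIRE
t=8: input=3 -> V=18
t=9: input=0 -> V=16
t=10: input=3 -> V=0 FIRE
t=11: input=1 -> V=6
t=12: input=3 -> V=0 FIRE
t=13: input=1 -> V=6

Answer: 1 4 3 2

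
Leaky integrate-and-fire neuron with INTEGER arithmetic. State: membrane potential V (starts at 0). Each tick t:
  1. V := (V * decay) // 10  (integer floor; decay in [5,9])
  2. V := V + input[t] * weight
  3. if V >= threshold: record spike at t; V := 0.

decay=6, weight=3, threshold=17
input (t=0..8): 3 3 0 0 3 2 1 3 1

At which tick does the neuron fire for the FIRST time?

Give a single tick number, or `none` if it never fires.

t=0: input=3 -> V=9
t=1: input=3 -> V=14
t=2: input=0 -> V=8
t=3: input=0 -> V=4
t=4: input=3 -> V=11
t=5: input=2 -> V=12
t=6: input=1 -> V=10
t=7: input=3 -> V=15
t=8: input=1 -> V=12

Answer: none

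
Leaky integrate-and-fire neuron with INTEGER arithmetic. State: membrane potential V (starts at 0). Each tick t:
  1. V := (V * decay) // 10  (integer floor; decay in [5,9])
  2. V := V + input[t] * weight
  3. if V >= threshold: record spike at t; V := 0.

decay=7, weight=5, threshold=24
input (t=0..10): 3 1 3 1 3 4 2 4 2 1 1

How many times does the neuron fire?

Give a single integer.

Answer: 3

Derivation:
t=0: input=3 -> V=15
t=1: input=1 -> V=15
t=2: input=3 -> V=0 FIRE
t=3: input=1 -> V=5
t=4: input=3 -> V=18
t=5: input=4 -> V=0 FIRE
t=6: input=2 -> V=10
t=7: input=4 -> V=0 FIRE
t=8: input=2 -> V=10
t=9: input=1 -> V=12
t=10: input=1 -> V=13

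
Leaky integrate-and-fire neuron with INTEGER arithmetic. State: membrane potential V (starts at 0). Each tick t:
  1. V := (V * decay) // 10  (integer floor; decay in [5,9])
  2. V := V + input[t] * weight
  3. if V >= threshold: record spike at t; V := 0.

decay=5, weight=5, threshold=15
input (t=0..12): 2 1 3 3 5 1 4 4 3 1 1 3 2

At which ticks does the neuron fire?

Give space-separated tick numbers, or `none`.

t=0: input=2 -> V=10
t=1: input=1 -> V=10
t=2: input=3 -> V=0 FIRE
t=3: input=3 -> V=0 FIRE
t=4: input=5 -> V=0 FIRE
t=5: input=1 -> V=5
t=6: input=4 -> V=0 FIRE
t=7: input=4 -> V=0 FIRE
t=8: input=3 -> V=0 FIRE
t=9: input=1 -> V=5
t=10: input=1 -> V=7
t=11: input=3 -> V=0 FIRE
t=12: input=2 -> V=10

Answer: 2 3 4 6 7 8 11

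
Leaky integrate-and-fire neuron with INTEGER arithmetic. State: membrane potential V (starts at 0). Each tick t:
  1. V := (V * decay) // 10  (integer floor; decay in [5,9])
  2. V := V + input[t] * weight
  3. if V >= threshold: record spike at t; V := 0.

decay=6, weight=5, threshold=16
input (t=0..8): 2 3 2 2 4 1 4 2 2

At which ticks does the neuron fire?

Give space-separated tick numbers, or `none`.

t=0: input=2 -> V=10
t=1: input=3 -> V=0 FIRE
t=2: input=2 -> V=10
t=3: input=2 -> V=0 FIRE
t=4: input=4 -> V=0 FIRE
t=5: input=1 -> V=5
t=6: input=4 -> V=0 FIRE
t=7: input=2 -> V=10
t=8: input=2 -> V=0 FIRE

Answer: 1 3 4 6 8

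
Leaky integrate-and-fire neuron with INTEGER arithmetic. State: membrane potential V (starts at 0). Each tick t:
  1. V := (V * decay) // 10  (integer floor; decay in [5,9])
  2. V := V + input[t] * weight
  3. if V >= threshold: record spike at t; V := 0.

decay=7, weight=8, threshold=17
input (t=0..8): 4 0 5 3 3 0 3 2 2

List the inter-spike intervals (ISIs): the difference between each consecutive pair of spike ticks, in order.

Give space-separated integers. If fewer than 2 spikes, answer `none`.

t=0: input=4 -> V=0 FIRE
t=1: input=0 -> V=0
t=2: input=5 -> V=0 FIRE
t=3: input=3 -> V=0 FIRE
t=4: input=3 -> V=0 FIRE
t=5: input=0 -> V=0
t=6: input=3 -> V=0 FIRE
t=7: input=2 -> V=16
t=8: input=2 -> V=0 FIRE

Answer: 2 1 1 2 2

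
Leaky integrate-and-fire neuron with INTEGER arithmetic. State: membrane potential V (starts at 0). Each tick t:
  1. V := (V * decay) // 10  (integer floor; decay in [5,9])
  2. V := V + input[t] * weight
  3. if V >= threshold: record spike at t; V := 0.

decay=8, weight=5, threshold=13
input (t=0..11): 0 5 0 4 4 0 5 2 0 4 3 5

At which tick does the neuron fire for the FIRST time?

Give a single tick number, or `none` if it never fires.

t=0: input=0 -> V=0
t=1: input=5 -> V=0 FIRE
t=2: input=0 -> V=0
t=3: input=4 -> V=0 FIRE
t=4: input=4 -> V=0 FIRE
t=5: input=0 -> V=0
t=6: input=5 -> V=0 FIRE
t=7: input=2 -> V=10
t=8: input=0 -> V=8
t=9: input=4 -> V=0 FIRE
t=10: input=3 -> V=0 FIRE
t=11: input=5 -> V=0 FIRE

Answer: 1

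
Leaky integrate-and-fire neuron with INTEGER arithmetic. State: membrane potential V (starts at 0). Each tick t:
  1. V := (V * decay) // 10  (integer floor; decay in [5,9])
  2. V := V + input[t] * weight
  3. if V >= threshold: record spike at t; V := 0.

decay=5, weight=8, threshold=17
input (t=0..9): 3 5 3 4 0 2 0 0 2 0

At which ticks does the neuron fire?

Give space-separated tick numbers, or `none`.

Answer: 0 1 2 3 8

Derivation:
t=0: input=3 -> V=0 FIRE
t=1: input=5 -> V=0 FIRE
t=2: input=3 -> V=0 FIRE
t=3: input=4 -> V=0 FIRE
t=4: input=0 -> V=0
t=5: input=2 -> V=16
t=6: input=0 -> V=8
t=7: input=0 -> V=4
t=8: input=2 -> V=0 FIRE
t=9: input=0 -> V=0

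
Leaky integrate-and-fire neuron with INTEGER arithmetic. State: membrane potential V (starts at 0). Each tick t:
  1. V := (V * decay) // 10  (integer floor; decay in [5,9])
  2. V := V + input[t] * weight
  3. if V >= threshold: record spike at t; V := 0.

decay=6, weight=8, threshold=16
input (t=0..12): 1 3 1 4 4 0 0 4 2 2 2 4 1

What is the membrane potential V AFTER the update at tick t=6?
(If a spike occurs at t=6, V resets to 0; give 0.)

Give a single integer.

Answer: 0

Derivation:
t=0: input=1 -> V=8
t=1: input=3 -> V=0 FIRE
t=2: input=1 -> V=8
t=3: input=4 -> V=0 FIRE
t=4: input=4 -> V=0 FIRE
t=5: input=0 -> V=0
t=6: input=0 -> V=0
t=7: input=4 -> V=0 FIRE
t=8: input=2 -> V=0 FIRE
t=9: input=2 -> V=0 FIRE
t=10: input=2 -> V=0 FIRE
t=11: input=4 -> V=0 FIRE
t=12: input=1 -> V=8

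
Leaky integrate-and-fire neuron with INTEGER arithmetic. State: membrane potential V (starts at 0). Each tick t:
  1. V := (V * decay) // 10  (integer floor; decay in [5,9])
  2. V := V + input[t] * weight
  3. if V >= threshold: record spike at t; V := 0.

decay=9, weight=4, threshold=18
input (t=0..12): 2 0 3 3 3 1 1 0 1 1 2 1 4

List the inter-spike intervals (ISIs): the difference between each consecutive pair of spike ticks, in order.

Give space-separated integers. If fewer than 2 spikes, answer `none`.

Answer: 2 6 2

Derivation:
t=0: input=2 -> V=8
t=1: input=0 -> V=7
t=2: input=3 -> V=0 FIRE
t=3: input=3 -> V=12
t=4: input=3 -> V=0 FIRE
t=5: input=1 -> V=4
t=6: input=1 -> V=7
t=7: input=0 -> V=6
t=8: input=1 -> V=9
t=9: input=1 -> V=12
t=10: input=2 -> V=0 FIRE
t=11: input=1 -> V=4
t=12: input=4 -> V=0 FIRE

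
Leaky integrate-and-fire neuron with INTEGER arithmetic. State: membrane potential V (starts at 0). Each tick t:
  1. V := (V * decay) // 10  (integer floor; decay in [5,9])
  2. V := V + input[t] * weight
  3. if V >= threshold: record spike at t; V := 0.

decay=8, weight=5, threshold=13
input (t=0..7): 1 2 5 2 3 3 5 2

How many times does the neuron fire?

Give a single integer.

t=0: input=1 -> V=5
t=1: input=2 -> V=0 FIRE
t=2: input=5 -> V=0 FIRE
t=3: input=2 -> V=10
t=4: input=3 -> V=0 FIRE
t=5: input=3 -> V=0 FIRE
t=6: input=5 -> V=0 FIRE
t=7: input=2 -> V=10

Answer: 5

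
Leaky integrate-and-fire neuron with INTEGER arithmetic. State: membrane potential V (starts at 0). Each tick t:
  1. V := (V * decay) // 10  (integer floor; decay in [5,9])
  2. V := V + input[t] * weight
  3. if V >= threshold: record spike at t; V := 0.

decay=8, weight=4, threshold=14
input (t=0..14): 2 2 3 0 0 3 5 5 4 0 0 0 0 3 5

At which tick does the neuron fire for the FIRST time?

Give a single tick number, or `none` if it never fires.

Answer: 1

Derivation:
t=0: input=2 -> V=8
t=1: input=2 -> V=0 FIRE
t=2: input=3 -> V=12
t=3: input=0 -> V=9
t=4: input=0 -> V=7
t=5: input=3 -> V=0 FIRE
t=6: input=5 -> V=0 FIRE
t=7: input=5 -> V=0 FIRE
t=8: input=4 -> V=0 FIRE
t=9: input=0 -> V=0
t=10: input=0 -> V=0
t=11: input=0 -> V=0
t=12: input=0 -> V=0
t=13: input=3 -> V=12
t=14: input=5 -> V=0 FIRE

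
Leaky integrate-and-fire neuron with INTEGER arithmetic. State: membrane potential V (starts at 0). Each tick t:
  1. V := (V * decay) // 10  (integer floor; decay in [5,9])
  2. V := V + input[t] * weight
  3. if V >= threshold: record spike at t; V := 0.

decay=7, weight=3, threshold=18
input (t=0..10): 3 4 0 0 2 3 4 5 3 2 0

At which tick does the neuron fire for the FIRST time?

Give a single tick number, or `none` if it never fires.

t=0: input=3 -> V=9
t=1: input=4 -> V=0 FIRE
t=2: input=0 -> V=0
t=3: input=0 -> V=0
t=4: input=2 -> V=6
t=5: input=3 -> V=13
t=6: input=4 -> V=0 FIRE
t=7: input=5 -> V=15
t=8: input=3 -> V=0 FIRE
t=9: input=2 -> V=6
t=10: input=0 -> V=4

Answer: 1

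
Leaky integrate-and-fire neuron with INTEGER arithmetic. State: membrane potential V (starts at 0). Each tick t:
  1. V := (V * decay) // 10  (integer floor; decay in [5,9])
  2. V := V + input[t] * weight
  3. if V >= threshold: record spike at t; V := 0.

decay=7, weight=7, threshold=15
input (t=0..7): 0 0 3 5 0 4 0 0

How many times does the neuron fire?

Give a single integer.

t=0: input=0 -> V=0
t=1: input=0 -> V=0
t=2: input=3 -> V=0 FIRE
t=3: input=5 -> V=0 FIRE
t=4: input=0 -> V=0
t=5: input=4 -> V=0 FIRE
t=6: input=0 -> V=0
t=7: input=0 -> V=0

Answer: 3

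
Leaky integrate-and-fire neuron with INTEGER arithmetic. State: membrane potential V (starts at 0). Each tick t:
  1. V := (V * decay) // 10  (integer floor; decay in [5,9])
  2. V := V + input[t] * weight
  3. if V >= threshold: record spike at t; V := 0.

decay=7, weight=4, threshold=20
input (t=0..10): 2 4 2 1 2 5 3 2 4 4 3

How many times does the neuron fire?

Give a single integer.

Answer: 4

Derivation:
t=0: input=2 -> V=8
t=1: input=4 -> V=0 FIRE
t=2: input=2 -> V=8
t=3: input=1 -> V=9
t=4: input=2 -> V=14
t=5: input=5 -> V=0 FIRE
t=6: input=3 -> V=12
t=7: input=2 -> V=16
t=8: input=4 -> V=0 FIRE
t=9: input=4 -> V=16
t=10: input=3 -> V=0 FIRE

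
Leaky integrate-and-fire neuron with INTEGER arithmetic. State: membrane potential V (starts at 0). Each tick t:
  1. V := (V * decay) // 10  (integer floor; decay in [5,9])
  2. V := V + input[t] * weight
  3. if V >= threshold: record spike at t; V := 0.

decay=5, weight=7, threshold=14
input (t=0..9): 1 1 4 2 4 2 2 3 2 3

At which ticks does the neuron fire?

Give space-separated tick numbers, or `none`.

Answer: 2 3 4 5 6 7 8 9

Derivation:
t=0: input=1 -> V=7
t=1: input=1 -> V=10
t=2: input=4 -> V=0 FIRE
t=3: input=2 -> V=0 FIRE
t=4: input=4 -> V=0 FIRE
t=5: input=2 -> V=0 FIRE
t=6: input=2 -> V=0 FIRE
t=7: input=3 -> V=0 FIRE
t=8: input=2 -> V=0 FIRE
t=9: input=3 -> V=0 FIRE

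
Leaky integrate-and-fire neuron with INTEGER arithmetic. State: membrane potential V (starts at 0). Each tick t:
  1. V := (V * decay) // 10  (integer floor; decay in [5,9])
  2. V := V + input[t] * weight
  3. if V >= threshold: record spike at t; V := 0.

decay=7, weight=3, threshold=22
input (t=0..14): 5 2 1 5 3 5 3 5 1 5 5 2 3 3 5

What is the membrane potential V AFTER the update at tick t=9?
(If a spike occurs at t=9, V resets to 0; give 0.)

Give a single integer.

Answer: 0

Derivation:
t=0: input=5 -> V=15
t=1: input=2 -> V=16
t=2: input=1 -> V=14
t=3: input=5 -> V=0 FIRE
t=4: input=3 -> V=9
t=5: input=5 -> V=21
t=6: input=3 -> V=0 FIRE
t=7: input=5 -> V=15
t=8: input=1 -> V=13
t=9: input=5 -> V=0 FIRE
t=10: input=5 -> V=15
t=11: input=2 -> V=16
t=12: input=3 -> V=20
t=13: input=3 -> V=0 FIRE
t=14: input=5 -> V=15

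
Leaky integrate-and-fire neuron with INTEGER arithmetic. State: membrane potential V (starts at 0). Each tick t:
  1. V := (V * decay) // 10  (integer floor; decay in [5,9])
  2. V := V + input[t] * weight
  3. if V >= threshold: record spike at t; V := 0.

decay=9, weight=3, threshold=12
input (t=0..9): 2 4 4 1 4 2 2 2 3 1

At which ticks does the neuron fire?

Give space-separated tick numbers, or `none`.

Answer: 1 2 4 7

Derivation:
t=0: input=2 -> V=6
t=1: input=4 -> V=0 FIRE
t=2: input=4 -> V=0 FIRE
t=3: input=1 -> V=3
t=4: input=4 -> V=0 FIRE
t=5: input=2 -> V=6
t=6: input=2 -> V=11
t=7: input=2 -> V=0 FIRE
t=8: input=3 -> V=9
t=9: input=1 -> V=11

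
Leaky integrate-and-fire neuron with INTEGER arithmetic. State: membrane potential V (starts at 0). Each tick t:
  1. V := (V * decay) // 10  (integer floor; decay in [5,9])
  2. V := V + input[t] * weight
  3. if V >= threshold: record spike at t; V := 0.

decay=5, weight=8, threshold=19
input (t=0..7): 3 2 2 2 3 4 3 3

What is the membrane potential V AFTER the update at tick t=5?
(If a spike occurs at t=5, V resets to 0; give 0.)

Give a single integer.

t=0: input=3 -> V=0 FIRE
t=1: input=2 -> V=16
t=2: input=2 -> V=0 FIRE
t=3: input=2 -> V=16
t=4: input=3 -> V=0 FIRE
t=5: input=4 -> V=0 FIRE
t=6: input=3 -> V=0 FIRE
t=7: input=3 -> V=0 FIRE

Answer: 0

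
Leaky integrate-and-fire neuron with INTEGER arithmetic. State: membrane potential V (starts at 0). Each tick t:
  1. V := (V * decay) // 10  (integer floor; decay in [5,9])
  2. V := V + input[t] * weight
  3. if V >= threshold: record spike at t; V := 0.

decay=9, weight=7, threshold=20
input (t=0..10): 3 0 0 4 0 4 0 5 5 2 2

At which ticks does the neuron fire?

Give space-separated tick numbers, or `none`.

Answer: 0 3 5 7 8 10

Derivation:
t=0: input=3 -> V=0 FIRE
t=1: input=0 -> V=0
t=2: input=0 -> V=0
t=3: input=4 -> V=0 FIRE
t=4: input=0 -> V=0
t=5: input=4 -> V=0 FIRE
t=6: input=0 -> V=0
t=7: input=5 -> V=0 FIRE
t=8: input=5 -> V=0 FIRE
t=9: input=2 -> V=14
t=10: input=2 -> V=0 FIRE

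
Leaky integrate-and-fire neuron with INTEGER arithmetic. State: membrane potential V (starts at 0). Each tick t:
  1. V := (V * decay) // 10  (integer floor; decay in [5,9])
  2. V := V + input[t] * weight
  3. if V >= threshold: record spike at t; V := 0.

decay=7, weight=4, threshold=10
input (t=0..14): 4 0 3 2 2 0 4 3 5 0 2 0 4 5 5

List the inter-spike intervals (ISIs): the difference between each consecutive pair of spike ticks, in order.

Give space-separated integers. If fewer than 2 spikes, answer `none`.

t=0: input=4 -> V=0 FIRE
t=1: input=0 -> V=0
t=2: input=3 -> V=0 FIRE
t=3: input=2 -> V=8
t=4: input=2 -> V=0 FIRE
t=5: input=0 -> V=0
t=6: input=4 -> V=0 FIRE
t=7: input=3 -> V=0 FIRE
t=8: input=5 -> V=0 FIRE
t=9: input=0 -> V=0
t=10: input=2 -> V=8
t=11: input=0 -> V=5
t=12: input=4 -> V=0 FIRE
t=13: input=5 -> V=0 FIRE
t=14: input=5 -> V=0 FIRE

Answer: 2 2 2 1 1 4 1 1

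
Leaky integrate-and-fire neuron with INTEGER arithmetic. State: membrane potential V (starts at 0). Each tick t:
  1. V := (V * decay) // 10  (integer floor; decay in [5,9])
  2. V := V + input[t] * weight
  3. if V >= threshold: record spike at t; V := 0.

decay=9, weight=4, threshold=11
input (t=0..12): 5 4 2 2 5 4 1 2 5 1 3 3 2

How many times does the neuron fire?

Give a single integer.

Answer: 9

Derivation:
t=0: input=5 -> V=0 FIRE
t=1: input=4 -> V=0 FIRE
t=2: input=2 -> V=8
t=3: input=2 -> V=0 FIRE
t=4: input=5 -> V=0 FIRE
t=5: input=4 -> V=0 FIRE
t=6: input=1 -> V=4
t=7: input=2 -> V=0 FIRE
t=8: input=5 -> V=0 FIRE
t=9: input=1 -> V=4
t=10: input=3 -> V=0 FIRE
t=11: input=3 -> V=0 FIRE
t=12: input=2 -> V=8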